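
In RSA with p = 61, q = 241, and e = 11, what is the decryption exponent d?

φ(n) = (p−1)(q−1) = 60·240 = 14400.
Need d with 11·d ≡ 1 (mod 14400). Apply the extended Euclidean algorithm:
14400 = 1309×11 + 1
11 = 11×1 + 0
Back-substitute:
1 = 14400 − 1309·11
So 11·(-1309) ≡ 1 (mod 14400), hence d ≡ -1309 ≡ 13091 (mod 14400).

13091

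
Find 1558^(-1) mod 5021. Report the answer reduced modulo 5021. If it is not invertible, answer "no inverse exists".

gcd(5021, 1558) by repeated division:
5021 = 3×1558 + 347
1558 = 4×347 + 170
347 = 2×170 + 7
170 = 24×7 + 2
7 = 3×2 + 1
2 = 2×1 + 0
gcd = 1, so the inverse exists. Back-substitute:
1 = 7 − 3·2
1 = −3·170 + 73·7
1 = 73·347 − 149·170
1 = −149·1558 + 669·347
1 = 669·5021 − 2156·1558
Thus 1558·(-2156) ≡ 1 (mod 5021); reducing, -2156 mod 5021 = 2865.

2865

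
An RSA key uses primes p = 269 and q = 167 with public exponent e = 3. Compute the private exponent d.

29659

φ(n) = (p−1)(q−1) = 268·166 = 44488.
Need d with 3·d ≡ 1 (mod 44488). Apply the extended Euclidean algorithm:
44488 = 14829×3 + 1
3 = 3×1 + 0
Back-substitute:
1 = 44488 − 14829·3
So 3·(-14829) ≡ 1 (mod 44488), hence d ≡ -14829 ≡ 29659 (mod 44488).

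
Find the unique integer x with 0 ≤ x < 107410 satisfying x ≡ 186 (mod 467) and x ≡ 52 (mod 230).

83312

Write x = 186 + 467·k. Then 467·k ≡ 52 − 186 ≡ 96 (mod 230).
Need 467⁻¹ mod 230. Extended Euclid on (230, 7):
230 = 32*7 + 6
7 = 1*6 + 1
6 = 6*1 + 0
Back-substitute:
1 = 7 − 6
1 = −230 + 33·7
467⁻¹ ≡ 33 (mod 230), so k ≡ 33·96 ≡ 178 (mod 230).
x = 186 + 467·178 = 83312.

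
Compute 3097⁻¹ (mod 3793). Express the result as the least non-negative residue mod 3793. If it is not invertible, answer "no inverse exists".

Apply the Euclidean algorithm to 3793 and 3097:
3793 = 1*3097 + 696
3097 = 4*696 + 313
696 = 2*313 + 70
313 = 4*70 + 33
70 = 2*33 + 4
33 = 8*4 + 1
4 = 4*1 + 0
Since gcd(3097, 3793) = 1, back-substitute to write 1 as a combination:
1 = 33 − 8·4
1 = −8·70 + 17·33
1 = 17·313 − 76·70
1 = −76·696 + 169·313
1 = 169·3097 − 752·696
1 = −752·3793 + 921·3097
So 3097·921 ≡ 1 (mod 3793).

921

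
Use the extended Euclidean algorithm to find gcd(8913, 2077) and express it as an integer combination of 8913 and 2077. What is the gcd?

1

Repeated division:
8913 = 4·2077 + 605
2077 = 3·605 + 262
605 = 2·262 + 81
262 = 3·81 + 19
81 = 4·19 + 5
19 = 3·5 + 4
5 = 1·4 + 1
4 = 4·1 + 0
gcd(8913, 2077) = 1.
Back-substituting:
1 = 5 − 4
1 = −19 + 4·5
1 = 4·81 − 17·19
1 = −17·262 + 55·81
1 = 55·605 − 127·262
1 = −127·2077 + 436·605
1 = 436·8913 − 1871·2077
So 1 = (436)·8913 + (-1871)·2077.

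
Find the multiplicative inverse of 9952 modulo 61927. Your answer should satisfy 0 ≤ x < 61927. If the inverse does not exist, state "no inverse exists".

Run Euclid on (61927, 9952):
61927 = 6·9952 + 2215
9952 = 4·2215 + 1092
2215 = 2·1092 + 31
1092 = 35·31 + 7
31 = 4·7 + 3
7 = 2·3 + 1
3 = 3·1 + 0
Since gcd(9952, 61927) = 1, back-substitute to write 1 as a combination:
1 = 7 − 2·3
1 = −2·31 + 9·7
1 = 9·1092 − 317·31
1 = −317·2215 + 643·1092
1 = 643·9952 − 2889·2215
1 = −2889·61927 + 17977·9952
So 9952·17977 ≡ 1 (mod 61927).

17977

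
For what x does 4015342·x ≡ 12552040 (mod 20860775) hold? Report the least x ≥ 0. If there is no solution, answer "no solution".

First find gcd(4015342, 20860775):
20860775 = 5×4015342 + 784065
4015342 = 5×784065 + 95017
784065 = 8×95017 + 23929
95017 = 3×23929 + 23230
23929 = 1×23230 + 699
23230 = 33×699 + 163
699 = 4×163 + 47
163 = 3×47 + 22
47 = 2×22 + 3
22 = 7×3 + 1
3 = 3×1 + 0
gcd = 1, so a unique solution mod 20860775 exists.
Back-substitute for the Bézout coefficients:
1 = 22 − 7·3
1 = −7·47 + 15·22
1 = 15·163 − 52·47
1 = −52·699 + 223·163
1 = 223·23230 − 7411·699
1 = −7411·23929 + 7634·23230
1 = 7634·95017 − 30313·23929
1 = −30313·784065 + 250138·95017
1 = 250138·4015342 − 1281003·784065
1 = −1281003·20860775 + 6655153·4015342
So 4015342·(6655153) ≡ 1 (mod 20860775), giving 4015342⁻¹ ≡ 6655153.
x ≡ 4015342⁻¹·12552040 ≡ 6655153·12552040 ≡ 3960345 (mod 20860775).

3960345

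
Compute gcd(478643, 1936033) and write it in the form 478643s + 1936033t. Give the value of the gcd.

11

Repeated division:
1936033 = 4*478643 + 21461
478643 = 22*21461 + 6501
21461 = 3*6501 + 1958
6501 = 3*1958 + 627
1958 = 3*627 + 77
627 = 8*77 + 11
77 = 7*11 + 0
gcd(478643, 1936033) = 11.
Working backward:
11 = 627 − 8·77
11 = −8·1958 + 25·627
11 = 25·6501 − 83·1958
11 = −83·21461 + 274·6501
11 = 274·478643 − 6111·21461
11 = −6111·1936033 + 24718·478643
So 11 = (-6111)·1936033 + (24718)·478643.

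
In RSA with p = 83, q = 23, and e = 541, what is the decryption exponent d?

897

φ(n) = (p−1)(q−1) = 82·22 = 1804.
Need d with 541·d ≡ 1 (mod 1804). Apply the extended Euclidean algorithm:
1804 = 3*541 + 181
541 = 2*181 + 179
181 = 1*179 + 2
179 = 89*2 + 1
2 = 2*1 + 0
Back-substitute:
1 = 179 − 89·2
1 = −89·181 + 90·179
1 = 90·541 − 269·181
1 = −269·1804 + 897·541
So 541·897 ≡ 1 (mod 1804), hence d = 897.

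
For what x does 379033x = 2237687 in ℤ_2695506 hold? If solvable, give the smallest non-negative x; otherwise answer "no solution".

2429825

First find gcd(379033, 2695506):
2695506 = 7·379033 + 42275
379033 = 8·42275 + 40833
42275 = 1·40833 + 1442
40833 = 28·1442 + 457
1442 = 3·457 + 71
457 = 6·71 + 31
71 = 2·31 + 9
31 = 3·9 + 4
9 = 2·4 + 1
4 = 4·1 + 0
gcd = 1, so a unique solution mod 2695506 exists.
Back-substitute for the Bézout coefficients:
1 = 9 − 2·4
1 = −2·31 + 7·9
1 = 7·71 − 16·31
1 = −16·457 + 103·71
1 = 103·1442 − 325·457
1 = −325·40833 + 9203·1442
1 = 9203·42275 − 9528·40833
1 = −9528·379033 + 85427·42275
1 = 85427·2695506 − 607517·379033
So 379033·(-607517) ≡ 1 (mod 2695506), giving 379033⁻¹ ≡ 2087989.
x ≡ 379033⁻¹·2237687 ≡ 2087989·2237687 ≡ 2429825 (mod 2695506).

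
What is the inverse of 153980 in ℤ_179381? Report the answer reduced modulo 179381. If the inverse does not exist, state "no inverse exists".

Extended Euclidean algorithm:
179381 = 1×153980 + 25401
153980 = 6×25401 + 1574
25401 = 16×1574 + 217
1574 = 7×217 + 55
217 = 3×55 + 52
55 = 1×52 + 3
52 = 17×3 + 1
3 = 3×1 + 0
Since gcd(153980, 179381) = 1, back-substitute to write 1 as a combination:
1 = 52 − 17·3
1 = −17·55 + 18·52
1 = 18·217 − 71·55
1 = −71·1574 + 515·217
1 = 515·25401 − 8311·1574
1 = −8311·153980 + 50381·25401
1 = 50381·179381 − 58692·153980
Thus 153980·(-58692) ≡ 1 (mod 179381); reducing, -58692 mod 179381 = 120689.

120689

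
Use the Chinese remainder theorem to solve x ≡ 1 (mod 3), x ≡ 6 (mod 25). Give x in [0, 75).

Write x = 1 + 3·k. Then 3·k ≡ 6 − 1 ≡ 5 (mod 25).
Need 3⁻¹ mod 25. Extended Euclid on (25, 3):
25 = 8*3 + 1
3 = 3*1 + 0
Back-substitute:
1 = 25 − 8·3
3⁻¹ ≡ 17 (mod 25), so k ≡ 17·5 ≡ 10 (mod 25).
x = 1 + 3·10 = 31.

31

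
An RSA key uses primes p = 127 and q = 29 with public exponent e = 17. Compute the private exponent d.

3113

φ(n) = (p−1)(q−1) = 126·28 = 3528.
Need d with 17·d ≡ 1 (mod 3528). Apply the extended Euclidean algorithm:
3528 = 207×17 + 9
17 = 1×9 + 8
9 = 1×8 + 1
8 = 8×1 + 0
Back-substitute:
1 = 9 − 8
1 = −17 + 2·9
1 = 2·3528 − 415·17
So 17·(-415) ≡ 1 (mod 3528), hence d ≡ -415 ≡ 3113 (mod 3528).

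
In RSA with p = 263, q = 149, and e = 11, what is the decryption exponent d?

φ(n) = (p−1)(q−1) = 262·148 = 38776.
Need d with 11·d ≡ 1 (mod 38776). Apply the extended Euclidean algorithm:
38776 = 3525×11 + 1
11 = 11×1 + 0
Back-substitute:
1 = 38776 − 3525·11
So 11·(-3525) ≡ 1 (mod 38776), hence d ≡ -3525 ≡ 35251 (mod 38776).

35251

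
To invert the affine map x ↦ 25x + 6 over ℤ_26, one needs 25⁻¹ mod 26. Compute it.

Apply the Euclidean algorithm to 26 and 25:
26 = 1·25 + 1
25 = 25·1 + 0
Since gcd(25, 26) = 1, back-substitute to write 1 as a combination:
1 = 26 − 25
Thus 25·(-1) ≡ 1 (mod 26); reducing, -1 mod 26 = 25.

25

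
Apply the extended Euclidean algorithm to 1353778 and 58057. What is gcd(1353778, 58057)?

Apply Euclid's algorithm to 1353778 and 58057:
1353778 = 23*58057 + 18467
58057 = 3*18467 + 2656
18467 = 6*2656 + 2531
2656 = 1*2531 + 125
2531 = 20*125 + 31
125 = 4*31 + 1
31 = 31*1 + 0
gcd(1353778, 58057) = 1.
Express as a combination:
1 = 125 − 4·31
1 = −4·2531 + 81·125
1 = 81·2656 − 85·2531
1 = −85·18467 + 591·2656
1 = 591·58057 − 1858·18467
1 = −1858·1353778 + 43325·58057
So 1 = (-1858)·1353778 + (43325)·58057.

1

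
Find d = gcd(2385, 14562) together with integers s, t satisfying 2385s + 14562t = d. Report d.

9

Euclidean algorithm:
14562 = 6·2385 + 252
2385 = 9·252 + 117
252 = 2·117 + 18
117 = 6·18 + 9
18 = 2·9 + 0
gcd(2385, 14562) = 9.
Express as a combination:
9 = 117 − 6·18
9 = −6·252 + 13·117
9 = 13·2385 − 123·252
9 = −123·14562 + 751·2385
So 9 = (-123)·14562 + (751)·2385.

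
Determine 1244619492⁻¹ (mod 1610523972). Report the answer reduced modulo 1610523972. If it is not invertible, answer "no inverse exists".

no inverse exists

Euclidean algorithm on 1610523972, 1244619492:
1610523972 = 1·1244619492 + 365904480
1244619492 = 3·365904480 + 146906052
365904480 = 2·146906052 + 72092376
146906052 = 2·72092376 + 2721300
72092376 = 26·2721300 + 1338576
2721300 = 2·1338576 + 44148
1338576 = 30·44148 + 14136
44148 = 3·14136 + 1740
14136 = 8·1740 + 216
1740 = 8·216 + 12
216 = 18·12 + 0
The gcd is 12, not 1, hence no inverse exists.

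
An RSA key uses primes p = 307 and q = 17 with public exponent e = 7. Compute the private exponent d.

1399

φ(n) = (p−1)(q−1) = 306·16 = 4896.
Need d with 7·d ≡ 1 (mod 4896). Apply the extended Euclidean algorithm:
4896 = 699×7 + 3
7 = 2×3 + 1
3 = 3×1 + 0
Back-substitute:
1 = 7 − 2·3
1 = −2·4896 + 1399·7
So 7·1399 ≡ 1 (mod 4896), hence d = 1399.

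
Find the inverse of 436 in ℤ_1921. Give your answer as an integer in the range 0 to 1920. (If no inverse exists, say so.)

1476

Run Euclid on (1921, 436):
1921 = 4*436 + 177
436 = 2*177 + 82
177 = 2*82 + 13
82 = 6*13 + 4
13 = 3*4 + 1
4 = 4*1 + 0
The gcd is 1. Working backward:
1 = 13 − 3·4
1 = −3·82 + 19·13
1 = 19·177 − 41·82
1 = −41·436 + 101·177
1 = 101·1921 − 445·436
Thus 436·(-445) ≡ 1 (mod 1921); reducing, -445 mod 1921 = 1476.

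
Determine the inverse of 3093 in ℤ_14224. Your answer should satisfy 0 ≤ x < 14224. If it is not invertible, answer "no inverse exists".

4493

Extended Euclidean algorithm:
14224 = 4*3093 + 1852
3093 = 1*1852 + 1241
1852 = 1*1241 + 611
1241 = 2*611 + 19
611 = 32*19 + 3
19 = 6*3 + 1
3 = 3*1 + 0
Since gcd(3093, 14224) = 1, back-substitute to write 1 as a combination:
1 = 19 − 6·3
1 = −6·611 + 193·19
1 = 193·1241 − 392·611
1 = −392·1852 + 585·1241
1 = 585·3093 − 977·1852
1 = −977·14224 + 4493·3093
So 3093·4493 ≡ 1 (mod 14224).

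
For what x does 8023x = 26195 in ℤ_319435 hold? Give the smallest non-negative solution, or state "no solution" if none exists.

109335

First find gcd(8023, 319435):
319435 = 39×8023 + 6538
8023 = 1×6538 + 1485
6538 = 4×1485 + 598
1485 = 2×598 + 289
598 = 2×289 + 20
289 = 14×20 + 9
20 = 2×9 + 2
9 = 4×2 + 1
2 = 2×1 + 0
gcd = 1, so a unique solution mod 319435 exists.
Back-substitute for the Bézout coefficients:
1 = 9 − 4·2
1 = −4·20 + 9·9
1 = 9·289 − 130·20
1 = −130·598 + 269·289
1 = 269·1485 − 668·598
1 = −668·6538 + 2941·1485
1 = 2941·8023 − 3609·6538
1 = −3609·319435 + 143692·8023
So 8023·(143692) ≡ 1 (mod 319435), giving 8023⁻¹ ≡ 143692.
x ≡ 8023⁻¹·26195 ≡ 143692·26195 ≡ 109335 (mod 319435).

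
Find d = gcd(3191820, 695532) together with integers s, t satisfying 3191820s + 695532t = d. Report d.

Repeated division:
3191820 = 4*695532 + 409692
695532 = 1*409692 + 285840
409692 = 1*285840 + 123852
285840 = 2*123852 + 38136
123852 = 3*38136 + 9444
38136 = 4*9444 + 360
9444 = 26*360 + 84
360 = 4*84 + 24
84 = 3*24 + 12
24 = 2*12 + 0
gcd(3191820, 695532) = 12.
Express as a combination:
12 = 84 − 3·24
12 = −3·360 + 13·84
12 = 13·9444 − 341·360
12 = −341·38136 + 1377·9444
12 = 1377·123852 − 4472·38136
12 = −4472·285840 + 10321·123852
12 = 10321·409692 − 14793·285840
12 = −14793·695532 + 25114·409692
12 = 25114·3191820 − 115249·695532
So 12 = (25114)·3191820 + (-115249)·695532.

12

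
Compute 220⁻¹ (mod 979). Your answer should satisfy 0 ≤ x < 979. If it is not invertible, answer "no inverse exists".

Compute gcd(220, 979):
979 = 4·220 + 99
220 = 2·99 + 22
99 = 4·22 + 11
22 = 2·11 + 0
The gcd is 11, not 1, hence no inverse exists.

no inverse exists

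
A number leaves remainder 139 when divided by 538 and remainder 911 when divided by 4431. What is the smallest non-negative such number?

1569485

Write x = 139 + 538·k. Then 538·k ≡ 911 − 139 ≡ 772 (mod 4431).
Need 538⁻¹ mod 4431. Extended Euclid on (4431, 538):
4431 = 8×538 + 127
538 = 4×127 + 30
127 = 4×30 + 7
30 = 4×7 + 2
7 = 3×2 + 1
2 = 2×1 + 0
Back-substitute:
1 = 7 − 3·2
1 = −3·30 + 13·7
1 = 13·127 − 55·30
1 = −55·538 + 233·127
1 = 233·4431 − 1919·538
538⁻¹ ≡ 2512 (mod 4431), so k ≡ 2512·772 ≡ 2917 (mod 4431).
x = 139 + 538·2917 = 1569485.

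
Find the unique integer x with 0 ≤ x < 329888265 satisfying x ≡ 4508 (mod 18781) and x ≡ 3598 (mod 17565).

114474703

Write x = 4508 + 18781·k. Then 18781·k ≡ 3598 − 4508 ≡ 16655 (mod 17565).
Need 18781⁻¹ mod 17565. Extended Euclid on (17565, 1216):
17565 = 14·1216 + 541
1216 = 2·541 + 134
541 = 4·134 + 5
134 = 26·5 + 4
5 = 1·4 + 1
4 = 4·1 + 0
Back-substitute:
1 = 5 − 4
1 = −134 + 27·5
1 = 27·541 − 109·134
1 = −109·1216 + 245·541
1 = 245·17565 − 3539·1216
18781⁻¹ ≡ 14026 (mod 17565), so k ≡ 14026·16655 ≡ 6095 (mod 17565).
x = 4508 + 18781·6095 = 114474703.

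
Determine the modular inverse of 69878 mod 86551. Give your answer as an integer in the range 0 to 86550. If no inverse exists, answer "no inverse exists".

Apply the Euclidean algorithm to 86551 and 69878:
86551 = 1*69878 + 16673
69878 = 4*16673 + 3186
16673 = 5*3186 + 743
3186 = 4*743 + 214
743 = 3*214 + 101
214 = 2*101 + 12
101 = 8*12 + 5
12 = 2*5 + 2
5 = 2*2 + 1
2 = 2*1 + 0
The gcd is 1. Working backward:
1 = 5 − 2·2
1 = −2·12 + 5·5
1 = 5·101 − 42·12
1 = −42·214 + 89·101
1 = 89·743 − 309·214
1 = −309·3186 + 1325·743
1 = 1325·16673 − 6934·3186
1 = −6934·69878 + 29061·16673
1 = 29061·86551 − 35995·69878
So 69878·(-35995) ≡ 1 (mod 86551), and -35995 ≡ 50556 (mod 86551).

50556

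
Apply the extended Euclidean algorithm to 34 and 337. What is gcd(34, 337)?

1

Repeated division:
337 = 9×34 + 31
34 = 1×31 + 3
31 = 10×3 + 1
3 = 3×1 + 0
gcd(34, 337) = 1.
Back-substituting:
1 = 31 − 10·3
1 = −10·34 + 11·31
1 = 11·337 − 109·34
So 1 = (11)·337 + (-109)·34.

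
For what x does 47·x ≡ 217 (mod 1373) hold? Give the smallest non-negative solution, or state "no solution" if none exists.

First find gcd(47, 1373):
1373 = 29×47 + 10
47 = 4×10 + 7
10 = 1×7 + 3
7 = 2×3 + 1
3 = 3×1 + 0
gcd = 1, so a unique solution mod 1373 exists.
Back-substitute for the Bézout coefficients:
1 = 7 − 2·3
1 = −2·10 + 3·7
1 = 3·47 − 14·10
1 = −14·1373 + 409·47
So 47·(409) ≡ 1 (mod 1373), giving 47⁻¹ ≡ 409.
x ≡ 47⁻¹·217 ≡ 409·217 ≡ 881 (mod 1373).

881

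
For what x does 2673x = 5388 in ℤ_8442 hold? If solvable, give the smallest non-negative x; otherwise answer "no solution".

no solution

gcd(2673, 8442):
8442 = 3·2673 + 423
2673 = 6·423 + 135
423 = 3·135 + 18
135 = 7·18 + 9
18 = 2·9 + 0
gcd = 9, but 9 ∤ 5388, so the congruence has no solution.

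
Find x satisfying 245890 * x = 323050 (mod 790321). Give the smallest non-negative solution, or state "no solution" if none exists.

First find gcd(245890, 790321):
790321 = 3×245890 + 52651
245890 = 4×52651 + 35286
52651 = 1×35286 + 17365
35286 = 2×17365 + 556
17365 = 31×556 + 129
556 = 4×129 + 40
129 = 3×40 + 9
40 = 4×9 + 4
9 = 2×4 + 1
4 = 4×1 + 0
gcd = 1, so a unique solution mod 790321 exists.
Back-substitute for the Bézout coefficients:
1 = 9 − 2·4
1 = −2·40 + 9·9
1 = 9·129 − 29·40
1 = −29·556 + 125·129
1 = 125·17365 − 3904·556
1 = −3904·35286 + 7933·17365
1 = 7933·52651 − 11837·35286
1 = −11837·245890 + 55281·52651
1 = 55281·790321 − 177680·245890
So 245890·(-177680) ≡ 1 (mod 790321), giving 245890⁻¹ ≡ 612641.
x ≡ 245890⁻¹·323050 ≡ 612641·323050 ≡ 699909 (mod 790321).

699909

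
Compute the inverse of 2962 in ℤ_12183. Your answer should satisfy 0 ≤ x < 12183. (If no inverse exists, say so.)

Apply the Euclidean algorithm to 12183 and 2962:
12183 = 4·2962 + 335
2962 = 8·335 + 282
335 = 1·282 + 53
282 = 5·53 + 17
53 = 3·17 + 2
17 = 8·2 + 1
2 = 2·1 + 0
The gcd is 1. Working backward:
1 = 17 − 8·2
1 = −8·53 + 25·17
1 = 25·282 − 133·53
1 = −133·335 + 158·282
1 = 158·2962 − 1397·335
1 = −1397·12183 + 5746·2962
So 2962·5746 ≡ 1 (mod 12183).

5746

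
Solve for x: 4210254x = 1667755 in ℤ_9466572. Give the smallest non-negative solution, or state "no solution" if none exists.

no solution

gcd(4210254, 9466572):
9466572 = 2×4210254 + 1046064
4210254 = 4×1046064 + 25998
1046064 = 40×25998 + 6144
25998 = 4×6144 + 1422
6144 = 4×1422 + 456
1422 = 3×456 + 54
456 = 8×54 + 24
54 = 2×24 + 6
24 = 4×6 + 0
gcd = 6, but 6 ∤ 1667755, so the congruence has no solution.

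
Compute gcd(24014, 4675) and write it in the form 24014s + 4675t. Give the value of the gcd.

Apply Euclid's algorithm to 24014 and 4675:
24014 = 5·4675 + 639
4675 = 7·639 + 202
639 = 3·202 + 33
202 = 6·33 + 4
33 = 8·4 + 1
4 = 4·1 + 0
gcd(24014, 4675) = 1.
Back-substituting:
1 = 33 − 8·4
1 = −8·202 + 49·33
1 = 49·639 − 155·202
1 = −155·4675 + 1134·639
1 = 1134·24014 − 5825·4675
So 1 = (1134)·24014 + (-5825)·4675.

1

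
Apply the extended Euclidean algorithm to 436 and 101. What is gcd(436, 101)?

1

Repeated division:
436 = 4*101 + 32
101 = 3*32 + 5
32 = 6*5 + 2
5 = 2*2 + 1
2 = 2*1 + 0
gcd(436, 101) = 1.
Back-substituting:
1 = 5 − 2·2
1 = −2·32 + 13·5
1 = 13·101 − 41·32
1 = −41·436 + 177·101
So 1 = (-41)·436 + (177)·101.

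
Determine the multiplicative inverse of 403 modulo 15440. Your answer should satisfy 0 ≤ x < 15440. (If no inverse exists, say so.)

14827

Apply the Euclidean algorithm to 15440 and 403:
15440 = 38*403 + 126
403 = 3*126 + 25
126 = 5*25 + 1
25 = 25*1 + 0
The gcd is 1. Working backward:
1 = 126 − 5·25
1 = −5·403 + 16·126
1 = 16·15440 − 613·403
So 403·(-613) ≡ 1 (mod 15440), and -613 ≡ 14827 (mod 15440).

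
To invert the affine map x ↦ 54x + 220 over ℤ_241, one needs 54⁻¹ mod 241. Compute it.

Extended Euclidean algorithm:
241 = 4×54 + 25
54 = 2×25 + 4
25 = 6×4 + 1
4 = 4×1 + 0
The gcd is 1. Working backward:
1 = 25 − 6·4
1 = −6·54 + 13·25
1 = 13·241 − 58·54
Thus 54·(-58) ≡ 1 (mod 241); reducing, -58 mod 241 = 183.

183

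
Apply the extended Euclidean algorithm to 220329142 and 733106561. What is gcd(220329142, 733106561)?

11

Apply Euclid's algorithm to 733106561 and 220329142:
733106561 = 3*220329142 + 72119135
220329142 = 3*72119135 + 3971737
72119135 = 18*3971737 + 627869
3971737 = 6*627869 + 204523
627869 = 3*204523 + 14300
204523 = 14*14300 + 4323
14300 = 3*4323 + 1331
4323 = 3*1331 + 330
1331 = 4*330 + 11
330 = 30*11 + 0
gcd(220329142, 733106561) = 11.
Back-substituting:
11 = 1331 − 4·330
11 = −4·4323 + 13·1331
11 = 13·14300 − 43·4323
11 = −43·204523 + 615·14300
11 = 615·627869 − 1888·204523
11 = −1888·3971737 + 11943·627869
11 = 11943·72119135 − 216862·3971737
11 = −216862·220329142 + 662529·72119135
11 = 662529·733106561 − 2204449·220329142
So 11 = (662529)·733106561 + (-2204449)·220329142.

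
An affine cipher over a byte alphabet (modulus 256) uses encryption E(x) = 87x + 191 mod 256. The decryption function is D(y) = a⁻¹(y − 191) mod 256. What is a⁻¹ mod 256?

Run Euclid on (256, 87):
256 = 2·87 + 82
87 = 1·82 + 5
82 = 16·5 + 2
5 = 2·2 + 1
2 = 2·1 + 0
Since gcd(87, 256) = 1, back-substitute to write 1 as a combination:
1 = 5 − 2·2
1 = −2·82 + 33·5
1 = 33·87 − 35·82
1 = −35·256 + 103·87
So 87·103 ≡ 1 (mod 256).

103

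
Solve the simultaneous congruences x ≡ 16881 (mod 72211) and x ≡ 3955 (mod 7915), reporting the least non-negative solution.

342224810

Write x = 16881 + 72211·k. Then 72211·k ≡ 3955 − 16881 ≡ 2904 (mod 7915).
Need 72211⁻¹ mod 7915. Extended Euclid on (7915, 976):
7915 = 8*976 + 107
976 = 9*107 + 13
107 = 8*13 + 3
13 = 4*3 + 1
3 = 3*1 + 0
Back-substitute:
1 = 13 − 4·3
1 = −4·107 + 33·13
1 = 33·976 − 301·107
1 = −301·7915 + 2441·976
72211⁻¹ ≡ 2441 (mod 7915), so k ≡ 2441·2904 ≡ 4739 (mod 7915).
x = 16881 + 72211·4739 = 342224810.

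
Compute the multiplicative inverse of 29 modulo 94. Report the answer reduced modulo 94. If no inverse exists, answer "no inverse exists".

Run Euclid on (94, 29):
94 = 3·29 + 7
29 = 4·7 + 1
7 = 7·1 + 0
gcd = 1, so the inverse exists. Back-substitute:
1 = 29 − 4·7
1 = −4·94 + 13·29
So 29·13 ≡ 1 (mod 94).

13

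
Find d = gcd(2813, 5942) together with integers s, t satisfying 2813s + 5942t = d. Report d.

Apply Euclid's algorithm to 5942 and 2813:
5942 = 2*2813 + 316
2813 = 8*316 + 285
316 = 1*285 + 31
285 = 9*31 + 6
31 = 5*6 + 1
6 = 6*1 + 0
gcd(2813, 5942) = 1.
Express as a combination:
1 = 31 − 5·6
1 = −5·285 + 46·31
1 = 46·316 − 51·285
1 = −51·2813 + 454·316
1 = 454·5942 − 959·2813
So 1 = (454)·5942 + (-959)·2813.

1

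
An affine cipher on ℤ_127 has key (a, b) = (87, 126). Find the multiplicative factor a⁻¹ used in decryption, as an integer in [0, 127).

73

Apply the Euclidean algorithm to 127 and 87:
127 = 1·87 + 40
87 = 2·40 + 7
40 = 5·7 + 5
7 = 1·5 + 2
5 = 2·2 + 1
2 = 2·1 + 0
Since gcd(87, 127) = 1, back-substitute to write 1 as a combination:
1 = 5 − 2·2
1 = −2·7 + 3·5
1 = 3·40 − 17·7
1 = −17·87 + 37·40
1 = 37·127 − 54·87
Thus 87·(-54) ≡ 1 (mod 127); reducing, -54 mod 127 = 73.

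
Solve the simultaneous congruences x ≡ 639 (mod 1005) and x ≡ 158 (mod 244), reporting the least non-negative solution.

220734

Write x = 639 + 1005·k. Then 1005·k ≡ 158 − 639 ≡ 7 (mod 244).
Need 1005⁻¹ mod 244. Extended Euclid on (244, 29):
244 = 8·29 + 12
29 = 2·12 + 5
12 = 2·5 + 2
5 = 2·2 + 1
2 = 2·1 + 0
Back-substitute:
1 = 5 − 2·2
1 = −2·12 + 5·5
1 = 5·29 − 12·12
1 = −12·244 + 101·29
1005⁻¹ ≡ 101 (mod 244), so k ≡ 101·7 ≡ 219 (mod 244).
x = 639 + 1005·219 = 220734.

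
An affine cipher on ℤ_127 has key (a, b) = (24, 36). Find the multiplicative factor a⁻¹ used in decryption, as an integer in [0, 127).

Run Euclid on (127, 24):
127 = 5×24 + 7
24 = 3×7 + 3
7 = 2×3 + 1
3 = 3×1 + 0
Since gcd(24, 127) = 1, back-substitute to write 1 as a combination:
1 = 7 − 2·3
1 = −2·24 + 7·7
1 = 7·127 − 37·24
So 24·(-37) ≡ 1 (mod 127), and -37 ≡ 90 (mod 127).

90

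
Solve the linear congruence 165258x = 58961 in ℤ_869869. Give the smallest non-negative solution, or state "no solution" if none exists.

First find gcd(165258, 869869):
869869 = 5*165258 + 43579
165258 = 3*43579 + 34521
43579 = 1*34521 + 9058
34521 = 3*9058 + 7347
9058 = 1*7347 + 1711
7347 = 4*1711 + 503
1711 = 3*503 + 202
503 = 2*202 + 99
202 = 2*99 + 4
99 = 24*4 + 3
4 = 1*3 + 1
3 = 3*1 + 0
gcd = 1, so a unique solution mod 869869 exists.
Back-substitute for the Bézout coefficients:
1 = 4 − 3
1 = −99 + 25·4
1 = 25·202 − 51·99
1 = −51·503 + 127·202
1 = 127·1711 − 432·503
1 = −432·7347 + 1855·1711
1 = 1855·9058 − 2287·7347
1 = −2287·34521 + 8716·9058
1 = 8716·43579 − 11003·34521
1 = −11003·165258 + 41725·43579
1 = 41725·869869 − 219628·165258
So 165258·(-219628) ≡ 1 (mod 869869), giving 165258⁻¹ ≡ 650241.
x ≡ 165258⁻¹·58961 ≡ 650241·58961 ≡ 253295 (mod 869869).

253295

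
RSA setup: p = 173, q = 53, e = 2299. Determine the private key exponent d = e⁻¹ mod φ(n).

φ(n) = (p−1)(q−1) = 172·52 = 8944.
Need d with 2299·d ≡ 1 (mod 8944). Apply the extended Euclidean algorithm:
8944 = 3×2299 + 2047
2299 = 1×2047 + 252
2047 = 8×252 + 31
252 = 8×31 + 4
31 = 7×4 + 3
4 = 1×3 + 1
3 = 3×1 + 0
Back-substitute:
1 = 4 − 3
1 = −31 + 8·4
1 = 8·252 − 65·31
1 = −65·2047 + 528·252
1 = 528·2299 − 593·2047
1 = −593·8944 + 2307·2299
So 2299·2307 ≡ 1 (mod 8944), hence d = 2307.

2307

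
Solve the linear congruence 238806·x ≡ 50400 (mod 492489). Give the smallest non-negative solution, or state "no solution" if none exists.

4694

First find gcd(238806, 492489):
492489 = 2·238806 + 14877
238806 = 16·14877 + 774
14877 = 19·774 + 171
774 = 4·171 + 90
171 = 1·90 + 81
90 = 1·81 + 9
81 = 9·9 + 0
gcd = 9 and 9 | 50400, so solutions exist. Divide through by 9: 26534x ≡ 5600 (mod 54721).
Now find 26534⁻¹ mod 54721:
54721 = 2×26534 + 1653
26534 = 16×1653 + 86
1653 = 19×86 + 19
86 = 4×19 + 10
19 = 1×10 + 9
10 = 1×9 + 1
9 = 9×1 + 0
Back-substitute:
1 = 10 − 9
1 = −19 + 2·10
1 = 2·86 − 9·19
1 = −9·1653 + 173·86
1 = 173·26534 − 2777·1653
1 = −2777·54721 + 5727·26534
So 26534⁻¹ ≡ 5727 (mod 54721).
Then x ≡ 5727·5600 ≡ 4694 (mod 54721); the smallest non-negative solution is x = 4694.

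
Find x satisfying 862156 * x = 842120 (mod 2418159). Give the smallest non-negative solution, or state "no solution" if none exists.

First find gcd(862156, 2418159):
2418159 = 2*862156 + 693847
862156 = 1*693847 + 168309
693847 = 4*168309 + 20611
168309 = 8*20611 + 3421
20611 = 6*3421 + 85
3421 = 40*85 + 21
85 = 4*21 + 1
21 = 21*1 + 0
gcd = 1, so a unique solution mod 2418159 exists.
Back-substitute for the Bézout coefficients:
1 = 85 − 4·21
1 = −4·3421 + 161·85
1 = 161·20611 − 970·3421
1 = −970·168309 + 7921·20611
1 = 7921·693847 − 32654·168309
1 = −32654·862156 + 40575·693847
1 = 40575·2418159 − 113804·862156
So 862156·(-113804) ≡ 1 (mod 2418159), giving 862156⁻¹ ≡ 2304355.
x ≡ 862156⁻¹·842120 ≡ 2304355·842120 ≡ 2271167 (mod 2418159).

2271167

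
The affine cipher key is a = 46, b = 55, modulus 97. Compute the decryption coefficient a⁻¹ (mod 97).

19

gcd(97, 46) by repeated division:
97 = 2·46 + 5
46 = 9·5 + 1
5 = 5·1 + 0
gcd = 1, so the inverse exists. Back-substitute:
1 = 46 − 9·5
1 = −9·97 + 19·46
So 46·19 ≡ 1 (mod 97).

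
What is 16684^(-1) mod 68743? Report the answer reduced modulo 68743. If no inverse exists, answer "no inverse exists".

10618

Apply the Euclidean algorithm to 68743 and 16684:
68743 = 4·16684 + 2007
16684 = 8·2007 + 628
2007 = 3·628 + 123
628 = 5·123 + 13
123 = 9·13 + 6
13 = 2·6 + 1
6 = 6·1 + 0
Since gcd(16684, 68743) = 1, back-substitute to write 1 as a combination:
1 = 13 − 2·6
1 = −2·123 + 19·13
1 = 19·628 − 97·123
1 = −97·2007 + 310·628
1 = 310·16684 − 2577·2007
1 = −2577·68743 + 10618·16684
So 16684·10618 ≡ 1 (mod 68743).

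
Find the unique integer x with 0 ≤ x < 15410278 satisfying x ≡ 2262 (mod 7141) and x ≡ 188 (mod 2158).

Write x = 2262 + 7141·k. Then 7141·k ≡ 188 − 2262 ≡ 84 (mod 2158).
Need 7141⁻¹ mod 2158. Extended Euclid on (2158, 667):
2158 = 3×667 + 157
667 = 4×157 + 39
157 = 4×39 + 1
39 = 39×1 + 0
Back-substitute:
1 = 157 − 4·39
1 = −4·667 + 17·157
1 = 17·2158 − 55·667
7141⁻¹ ≡ 2103 (mod 2158), so k ≡ 2103·84 ≡ 1854 (mod 2158).
x = 2262 + 7141·1854 = 13241676.

13241676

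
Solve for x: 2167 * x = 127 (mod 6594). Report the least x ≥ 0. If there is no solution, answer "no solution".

4321

First find gcd(2167, 6594):
6594 = 3×2167 + 93
2167 = 23×93 + 28
93 = 3×28 + 9
28 = 3×9 + 1
9 = 9×1 + 0
gcd = 1, so a unique solution mod 6594 exists.
Back-substitute for the Bézout coefficients:
1 = 28 − 3·9
1 = −3·93 + 10·28
1 = 10·2167 − 233·93
1 = −233·6594 + 709·2167
So 2167·(709) ≡ 1 (mod 6594), giving 2167⁻¹ ≡ 709.
x ≡ 2167⁻¹·127 ≡ 709·127 ≡ 4321 (mod 6594).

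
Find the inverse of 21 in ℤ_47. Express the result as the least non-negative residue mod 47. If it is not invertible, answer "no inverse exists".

Apply the Euclidean algorithm to 47 and 21:
47 = 2×21 + 5
21 = 4×5 + 1
5 = 5×1 + 0
Since gcd(21, 47) = 1, back-substitute to write 1 as a combination:
1 = 21 − 4·5
1 = −4·47 + 9·21
So 21·9 ≡ 1 (mod 47).

9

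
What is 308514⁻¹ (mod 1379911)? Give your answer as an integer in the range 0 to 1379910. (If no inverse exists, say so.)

Run Euclid on (1379911, 308514):
1379911 = 4×308514 + 145855
308514 = 2×145855 + 16804
145855 = 8×16804 + 11423
16804 = 1×11423 + 5381
11423 = 2×5381 + 661
5381 = 8×661 + 93
661 = 7×93 + 10
93 = 9×10 + 3
10 = 3×3 + 1
3 = 3×1 + 0
The gcd is 1. Working backward:
1 = 10 − 3·3
1 = −3·93 + 28·10
1 = 28·661 − 199·93
1 = −199·5381 + 1620·661
1 = 1620·11423 − 3439·5381
1 = −3439·16804 + 5059·11423
1 = 5059·145855 − 43911·16804
1 = −43911·308514 + 92881·145855
1 = 92881·1379911 − 415435·308514
So 308514·(-415435) ≡ 1 (mod 1379911), and -415435 ≡ 964476 (mod 1379911).

964476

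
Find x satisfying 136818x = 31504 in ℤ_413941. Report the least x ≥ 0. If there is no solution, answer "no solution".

8520

First find gcd(136818, 413941):
413941 = 3*136818 + 3487
136818 = 39*3487 + 825
3487 = 4*825 + 187
825 = 4*187 + 77
187 = 2*77 + 33
77 = 2*33 + 11
33 = 3*11 + 0
gcd = 11 and 11 | 31504, so solutions exist. Divide through by 11: 12438x ≡ 2864 (mod 37631).
Now find 12438⁻¹ mod 37631:
37631 = 3×12438 + 317
12438 = 39×317 + 75
317 = 4×75 + 17
75 = 4×17 + 7
17 = 2×7 + 3
7 = 2×3 + 1
3 = 3×1 + 0
Back-substitute:
1 = 7 − 2·3
1 = −2·17 + 5·7
1 = 5·75 − 22·17
1 = −22·317 + 93·75
1 = 93·12438 − 3649·317
1 = −3649·37631 + 11040·12438
So 12438⁻¹ ≡ 11040 (mod 37631).
Then x ≡ 11040·2864 ≡ 8520 (mod 37631); the smallest non-negative solution is x = 8520.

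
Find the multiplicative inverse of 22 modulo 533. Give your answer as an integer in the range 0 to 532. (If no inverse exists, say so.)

315

Apply the Euclidean algorithm to 533 and 22:
533 = 24*22 + 5
22 = 4*5 + 2
5 = 2*2 + 1
2 = 2*1 + 0
gcd = 1, so the inverse exists. Back-substitute:
1 = 5 − 2·2
1 = −2·22 + 9·5
1 = 9·533 − 218·22
Thus 22·(-218) ≡ 1 (mod 533); reducing, -218 mod 533 = 315.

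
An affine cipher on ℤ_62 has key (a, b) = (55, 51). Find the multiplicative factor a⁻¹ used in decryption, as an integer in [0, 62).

Extended Euclidean algorithm:
62 = 1*55 + 7
55 = 7*7 + 6
7 = 1*6 + 1
6 = 6*1 + 0
Since gcd(55, 62) = 1, back-substitute to write 1 as a combination:
1 = 7 − 6
1 = −55 + 8·7
1 = 8·62 − 9·55
So 55·(-9) ≡ 1 (mod 62), and -9 ≡ 53 (mod 62).

53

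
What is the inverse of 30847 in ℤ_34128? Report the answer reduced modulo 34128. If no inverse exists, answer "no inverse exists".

gcd(34128, 30847) by repeated division:
34128 = 1×30847 + 3281
30847 = 9×3281 + 1318
3281 = 2×1318 + 645
1318 = 2×645 + 28
645 = 23×28 + 1
28 = 28×1 + 0
The gcd is 1. Working backward:
1 = 645 − 23·28
1 = −23·1318 + 47·645
1 = 47·3281 − 117·1318
1 = −117·30847 + 1100·3281
1 = 1100·34128 − 1217·30847
So 30847·(-1217) ≡ 1 (mod 34128), and -1217 ≡ 32911 (mod 34128).

32911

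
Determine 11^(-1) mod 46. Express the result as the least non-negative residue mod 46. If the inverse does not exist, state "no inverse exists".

21

Apply the Euclidean algorithm to 46 and 11:
46 = 4·11 + 2
11 = 5·2 + 1
2 = 2·1 + 0
Since gcd(11, 46) = 1, back-substitute to write 1 as a combination:
1 = 11 − 5·2
1 = −5·46 + 21·11
So 11·21 ≡ 1 (mod 46).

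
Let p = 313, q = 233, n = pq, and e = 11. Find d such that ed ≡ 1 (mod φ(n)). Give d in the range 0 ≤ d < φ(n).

φ(n) = (p−1)(q−1) = 312·232 = 72384.
Need d with 11·d ≡ 1 (mod 72384). Apply the extended Euclidean algorithm:
72384 = 6580×11 + 4
11 = 2×4 + 3
4 = 1×3 + 1
3 = 3×1 + 0
Back-substitute:
1 = 4 − 3
1 = −11 + 3·4
1 = 3·72384 − 19741·11
So 11·(-19741) ≡ 1 (mod 72384), hence d ≡ -19741 ≡ 52643 (mod 72384).

52643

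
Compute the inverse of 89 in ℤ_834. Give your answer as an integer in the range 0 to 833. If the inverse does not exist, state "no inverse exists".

581

gcd(834, 89) by repeated division:
834 = 9*89 + 33
89 = 2*33 + 23
33 = 1*23 + 10
23 = 2*10 + 3
10 = 3*3 + 1
3 = 3*1 + 0
gcd = 1, so the inverse exists. Back-substitute:
1 = 10 − 3·3
1 = −3·23 + 7·10
1 = 7·33 − 10·23
1 = −10·89 + 27·33
1 = 27·834 − 253·89
Thus 89·(-253) ≡ 1 (mod 834); reducing, -253 mod 834 = 581.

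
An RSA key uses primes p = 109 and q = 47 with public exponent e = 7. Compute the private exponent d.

φ(n) = (p−1)(q−1) = 108·46 = 4968.
Need d with 7·d ≡ 1 (mod 4968). Apply the extended Euclidean algorithm:
4968 = 709×7 + 5
7 = 1×5 + 2
5 = 2×2 + 1
2 = 2×1 + 0
Back-substitute:
1 = 5 − 2·2
1 = −2·7 + 3·5
1 = 3·4968 − 2129·7
So 7·(-2129) ≡ 1 (mod 4968), hence d ≡ -2129 ≡ 2839 (mod 4968).

2839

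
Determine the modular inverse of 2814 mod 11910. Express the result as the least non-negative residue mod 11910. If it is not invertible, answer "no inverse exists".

no inverse exists

Euclidean algorithm on 11910, 2814:
11910 = 4×2814 + 654
2814 = 4×654 + 198
654 = 3×198 + 60
198 = 3×60 + 18
60 = 3×18 + 6
18 = 3×6 + 0
The gcd is 6, not 1, hence no inverse exists.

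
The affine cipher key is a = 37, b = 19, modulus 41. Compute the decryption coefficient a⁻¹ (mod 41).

10

Run Euclid on (41, 37):
41 = 1·37 + 4
37 = 9·4 + 1
4 = 4·1 + 0
Since gcd(37, 41) = 1, back-substitute to write 1 as a combination:
1 = 37 − 9·4
1 = −9·41 + 10·37
So 37·10 ≡ 1 (mod 41).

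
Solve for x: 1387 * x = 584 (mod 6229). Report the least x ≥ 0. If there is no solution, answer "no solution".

First find gcd(1387, 6229):
6229 = 4*1387 + 681
1387 = 2*681 + 25
681 = 27*25 + 6
25 = 4*6 + 1
6 = 6*1 + 0
gcd = 1, so a unique solution mod 6229 exists.
Back-substitute for the Bézout coefficients:
1 = 25 − 4·6
1 = −4·681 + 109·25
1 = 109·1387 − 222·681
1 = −222·6229 + 997·1387
So 1387·(997) ≡ 1 (mod 6229), giving 1387⁻¹ ≡ 997.
x ≡ 1387⁻¹·584 ≡ 997·584 ≡ 2951 (mod 6229).

2951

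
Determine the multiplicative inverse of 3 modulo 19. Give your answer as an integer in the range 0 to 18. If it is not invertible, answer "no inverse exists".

Apply the Euclidean algorithm to 19 and 3:
19 = 6*3 + 1
3 = 3*1 + 0
Since gcd(3, 19) = 1, back-substitute to write 1 as a combination:
1 = 19 − 6·3
Thus 3·(-6) ≡ 1 (mod 19); reducing, -6 mod 19 = 13.

13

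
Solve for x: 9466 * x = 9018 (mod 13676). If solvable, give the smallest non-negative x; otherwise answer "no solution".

First find gcd(9466, 13676):
13676 = 1*9466 + 4210
9466 = 2*4210 + 1046
4210 = 4*1046 + 26
1046 = 40*26 + 6
26 = 4*6 + 2
6 = 3*2 + 0
gcd = 2 and 2 | 9018, so solutions exist. Divide through by 2: 4733x ≡ 4509 (mod 6838).
Now find 4733⁻¹ mod 6838:
6838 = 1·4733 + 2105
4733 = 2·2105 + 523
2105 = 4·523 + 13
523 = 40·13 + 3
13 = 4·3 + 1
3 = 3·1 + 0
Back-substitute:
1 = 13 − 4·3
1 = −4·523 + 161·13
1 = 161·2105 − 648·523
1 = −648·4733 + 1457·2105
1 = 1457·6838 − 2105·4733
So 4733·(-2105) ≡ 1 (mod 6838), i.e. 4733⁻¹ ≡ 4733.
Then x ≡ 4733·4509 ≡ 6537 (mod 6838); the smallest non-negative solution is x = 6537.

6537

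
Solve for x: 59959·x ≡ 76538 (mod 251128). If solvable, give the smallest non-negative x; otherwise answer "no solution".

112638

First find gcd(59959, 251128):
251128 = 4·59959 + 11292
59959 = 5·11292 + 3499
11292 = 3·3499 + 795
3499 = 4·795 + 319
795 = 2·319 + 157
319 = 2·157 + 5
157 = 31·5 + 2
5 = 2·2 + 1
2 = 2·1 + 0
gcd = 1, so a unique solution mod 251128 exists.
Back-substitute for the Bézout coefficients:
1 = 5 − 2·2
1 = −2·157 + 63·5
1 = 63·319 − 128·157
1 = −128·795 + 319·319
1 = 319·3499 − 1404·795
1 = −1404·11292 + 4531·3499
1 = 4531·59959 − 24059·11292
1 = −24059·251128 + 100767·59959
So 59959·(100767) ≡ 1 (mod 251128), giving 59959⁻¹ ≡ 100767.
x ≡ 59959⁻¹·76538 ≡ 100767·76538 ≡ 112638 (mod 251128).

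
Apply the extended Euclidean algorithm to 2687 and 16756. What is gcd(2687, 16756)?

1

Euclidean algorithm:
16756 = 6*2687 + 634
2687 = 4*634 + 151
634 = 4*151 + 30
151 = 5*30 + 1
30 = 30*1 + 0
gcd(2687, 16756) = 1.
Express as a combination:
1 = 151 − 5·30
1 = −5·634 + 21·151
1 = 21·2687 − 89·634
1 = −89·16756 + 555·2687
So 1 = (-89)·16756 + (555)·2687.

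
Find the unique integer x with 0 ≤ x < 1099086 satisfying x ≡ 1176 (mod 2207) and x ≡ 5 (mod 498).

254981

Write x = 1176 + 2207·k. Then 2207·k ≡ 5 − 1176 ≡ 323 (mod 498).
Need 2207⁻¹ mod 498. Extended Euclid on (498, 215):
498 = 2·215 + 68
215 = 3·68 + 11
68 = 6·11 + 2
11 = 5·2 + 1
2 = 2·1 + 0
Back-substitute:
1 = 11 − 5·2
1 = −5·68 + 31·11
1 = 31·215 − 98·68
1 = −98·498 + 227·215
2207⁻¹ ≡ 227 (mod 498), so k ≡ 227·323 ≡ 115 (mod 498).
x = 1176 + 2207·115 = 254981.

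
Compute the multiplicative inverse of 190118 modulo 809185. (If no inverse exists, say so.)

Apply the Euclidean algorithm to 809185 and 190118:
809185 = 4×190118 + 48713
190118 = 3×48713 + 43979
48713 = 1×43979 + 4734
43979 = 9×4734 + 1373
4734 = 3×1373 + 615
1373 = 2×615 + 143
615 = 4×143 + 43
143 = 3×43 + 14
43 = 3×14 + 1
14 = 14×1 + 0
Since gcd(190118, 809185) = 1, back-substitute to write 1 as a combination:
1 = 43 − 3·14
1 = −3·143 + 10·43
1 = 10·615 − 43·143
1 = −43·1373 + 96·615
1 = 96·4734 − 331·1373
1 = −331·43979 + 3075·4734
1 = 3075·48713 − 3406·43979
1 = −3406·190118 + 13293·48713
1 = 13293·809185 − 56578·190118
Hence 190118⁻¹ ≡ -56578 ≡ 752607 (mod 809185).

752607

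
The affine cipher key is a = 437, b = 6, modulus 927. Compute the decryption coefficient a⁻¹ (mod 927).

857

Run Euclid on (927, 437):
927 = 2·437 + 53
437 = 8·53 + 13
53 = 4·13 + 1
13 = 13·1 + 0
gcd = 1, so the inverse exists. Back-substitute:
1 = 53 − 4·13
1 = −4·437 + 33·53
1 = 33·927 − 70·437
So 437·(-70) ≡ 1 (mod 927), and -70 ≡ 857 (mod 927).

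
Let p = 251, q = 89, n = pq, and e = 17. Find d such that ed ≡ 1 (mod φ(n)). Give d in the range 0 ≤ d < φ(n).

10353

φ(n) = (p−1)(q−1) = 250·88 = 22000.
Need d with 17·d ≡ 1 (mod 22000). Apply the extended Euclidean algorithm:
22000 = 1294·17 + 2
17 = 8·2 + 1
2 = 2·1 + 0
Back-substitute:
1 = 17 − 8·2
1 = −8·22000 + 10353·17
So 17·10353 ≡ 1 (mod 22000), hence d = 10353.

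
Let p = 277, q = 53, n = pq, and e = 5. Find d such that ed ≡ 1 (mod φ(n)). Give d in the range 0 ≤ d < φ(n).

φ(n) = (p−1)(q−1) = 276·52 = 14352.
Need d with 5·d ≡ 1 (mod 14352). Apply the extended Euclidean algorithm:
14352 = 2870*5 + 2
5 = 2*2 + 1
2 = 2*1 + 0
Back-substitute:
1 = 5 − 2·2
1 = −2·14352 + 5741·5
So 5·5741 ≡ 1 (mod 14352), hence d = 5741.

5741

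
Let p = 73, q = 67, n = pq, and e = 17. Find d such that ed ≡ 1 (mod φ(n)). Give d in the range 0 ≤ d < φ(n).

φ(n) = (p−1)(q−1) = 72·66 = 4752.
Need d with 17·d ≡ 1 (mod 4752). Apply the extended Euclidean algorithm:
4752 = 279·17 + 9
17 = 1·9 + 8
9 = 1·8 + 1
8 = 8·1 + 0
Back-substitute:
1 = 9 − 8
1 = −17 + 2·9
1 = 2·4752 − 559·17
So 17·(-559) ≡ 1 (mod 4752), hence d ≡ -559 ≡ 4193 (mod 4752).

4193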